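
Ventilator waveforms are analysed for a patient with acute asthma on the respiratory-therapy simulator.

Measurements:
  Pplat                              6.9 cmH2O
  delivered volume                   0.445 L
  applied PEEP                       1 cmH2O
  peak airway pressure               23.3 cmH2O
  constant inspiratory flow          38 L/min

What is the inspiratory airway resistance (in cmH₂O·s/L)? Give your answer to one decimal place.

Flow: 38 L/min ÷ 60 = 0.6333 L/s.
Raw = (PIP − Pplat) / flow = (23.3 − 6.9) / 0.6333 = 16.4 / 0.6333 = 25.896 cmH2O·s/L.

25.9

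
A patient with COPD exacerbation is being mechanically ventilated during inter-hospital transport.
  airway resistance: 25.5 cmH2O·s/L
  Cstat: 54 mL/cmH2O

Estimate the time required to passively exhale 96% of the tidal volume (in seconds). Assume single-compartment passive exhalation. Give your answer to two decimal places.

τ = R × C = 25.5 × 54 mL/cmH2O = 25.5 × 0.054 L/cmH2O = 1.377 s.
Exhaled fraction f = 1 − e^(−t/τ) → t = −τ·ln(1 − f) = −1.377·ln(0.04) = 4.432 s.

4.43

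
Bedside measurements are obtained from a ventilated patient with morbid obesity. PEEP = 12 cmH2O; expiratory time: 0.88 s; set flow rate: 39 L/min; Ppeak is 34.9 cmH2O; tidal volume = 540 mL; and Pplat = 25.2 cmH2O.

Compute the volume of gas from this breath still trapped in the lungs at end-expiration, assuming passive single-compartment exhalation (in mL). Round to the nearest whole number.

Flow: 39 L/min ÷ 60 = 0.65 L/s.
R = (PIP − Pplat)/V̇ = (34.9 − 25.2) / 0.65 = 9.7/0.65 = 14.923 cmH2O·s/L.
C = Vt/(Pplat − PEEP) = 540.0 / (25.2 − 12) = 540.0/13.2 = 40.909 mL/cmH2O.
τ = R × C = 14.923 × 0.04091 L/cmH2O = 0.6105 s.
Fraction remaining = e^(−Te/τ) = e^(−0.88/0.6105) = 0.2366.
Trapped volume = 540.0 × 0.2366 = 127.76 mL.

128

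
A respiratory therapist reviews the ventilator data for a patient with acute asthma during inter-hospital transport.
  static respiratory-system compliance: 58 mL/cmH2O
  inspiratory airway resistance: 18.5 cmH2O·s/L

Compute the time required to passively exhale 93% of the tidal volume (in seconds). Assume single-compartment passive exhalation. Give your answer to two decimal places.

τ = R × C = 18.5 × 58 mL/cmH2O = 18.5 × 0.058 L/cmH2O = 1.073 s.
Exhaled fraction f = 1 − e^(−t/τ) → t = −τ·ln(1 − f) = −1.073·ln(0.07) = 2.853 s.

2.85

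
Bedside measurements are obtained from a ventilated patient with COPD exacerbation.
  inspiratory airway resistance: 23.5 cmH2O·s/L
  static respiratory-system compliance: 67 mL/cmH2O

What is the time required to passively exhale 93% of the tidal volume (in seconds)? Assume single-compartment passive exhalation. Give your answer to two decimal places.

4.19

τ = R × C = 23.5 × 67 mL/cmH2O = 23.5 × 0.067 L/cmH2O = 1.575 s.
Exhaled fraction f = 1 − e^(−t/τ) → t = −τ·ln(1 − f) = −1.575·ln(0.07) = 4.188 s.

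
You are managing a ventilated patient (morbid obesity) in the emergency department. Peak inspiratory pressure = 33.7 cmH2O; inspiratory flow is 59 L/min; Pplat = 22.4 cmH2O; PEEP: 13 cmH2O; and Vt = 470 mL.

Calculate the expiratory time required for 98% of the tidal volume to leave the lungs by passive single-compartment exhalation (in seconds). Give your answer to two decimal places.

Flow: 59 L/min ÷ 60 = 0.9833 L/s.
R = (PIP − Pplat)/V̇ = (33.7 − 22.4) / 0.9833 = 11.3/0.9833 = 11.492 cmH2O·s/L.
C = Vt/(Pplat − PEEP) = 470.0 / (22.4 − 13) = 470.0/9.4 = 50.0 mL/cmH2O.
τ = R × C = 11.492 × 0.05 L/cmH2O = 0.5746 s.
t = −τ·ln(1 − 0.98) = −0.5746·ln(0.02) = 2.248 s.

2.25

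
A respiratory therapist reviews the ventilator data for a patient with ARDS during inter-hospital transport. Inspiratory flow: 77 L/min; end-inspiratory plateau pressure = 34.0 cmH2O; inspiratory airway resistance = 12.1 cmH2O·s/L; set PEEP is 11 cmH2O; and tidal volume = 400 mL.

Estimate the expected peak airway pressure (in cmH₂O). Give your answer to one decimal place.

Flow: 77 L/min ÷ 60 = 1.2833 L/s.
PIP = Pplat + Raw × flow = 34.0 + 12.1 × 1.2833 = 34.0 + 15.528 = 49.528 cmH2O.

49.5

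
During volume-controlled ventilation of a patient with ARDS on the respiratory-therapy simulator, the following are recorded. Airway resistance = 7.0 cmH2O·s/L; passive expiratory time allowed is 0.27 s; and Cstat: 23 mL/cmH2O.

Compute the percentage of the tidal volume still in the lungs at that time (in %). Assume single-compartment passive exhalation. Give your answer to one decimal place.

τ = R × C = 7.0 × 23 mL/cmH2O = 7.0 × 0.023 L/cmH2O = 0.161 s.
Passive exhalation: V(t)/V₀ = e^(−t/τ) = e^(−0.27/0.161) = 0.1869.
Fraction remaining = 0.1869 → 18.69%.

18.7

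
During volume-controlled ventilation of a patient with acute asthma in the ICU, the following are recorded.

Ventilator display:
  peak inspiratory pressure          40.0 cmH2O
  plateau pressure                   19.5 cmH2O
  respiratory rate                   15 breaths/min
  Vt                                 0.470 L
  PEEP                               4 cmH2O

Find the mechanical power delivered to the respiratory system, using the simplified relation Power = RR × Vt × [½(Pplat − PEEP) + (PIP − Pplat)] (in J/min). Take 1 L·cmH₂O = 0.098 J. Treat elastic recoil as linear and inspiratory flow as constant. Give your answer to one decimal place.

19.5

Per-breath work = Vt × [½(Pplat−PEEP) + (PIP−Pplat)] = 0.470 × [0.5×15.5 + 20.5] = 0.470 × 28.25 = 13.278 L·cmH2O.
Power = 15 × 13.278 = 199.17 L·cmH2O/min.
× 0.098 J/(L·cmH2O) → 19.519 J/min.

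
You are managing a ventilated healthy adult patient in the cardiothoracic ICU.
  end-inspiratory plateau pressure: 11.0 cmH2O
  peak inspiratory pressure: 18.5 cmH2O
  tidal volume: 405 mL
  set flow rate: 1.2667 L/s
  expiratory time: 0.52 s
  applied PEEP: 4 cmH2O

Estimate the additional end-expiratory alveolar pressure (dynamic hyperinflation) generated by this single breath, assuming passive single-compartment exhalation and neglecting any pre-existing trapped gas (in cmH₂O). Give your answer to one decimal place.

1.5

R = (PIP − Pplat)/V̇ = (18.5 − 11.0) / 1.2667 = 7.5/1.2667 = 5.921 cmH2O·s/L.
C = Vt/(Pplat − PEEP) = 405.0 / (11.0 − 4) = 405.0/7.0 = 57.857 mL/cmH2O.
τ = R × C = 5.921 × 0.05786 L/cmH2O = 0.3426 s.
Fraction remaining = e^(−Te/τ) = e^(−0.52/0.3426) = 0.2192; trapped volume = 405.0 × 0.2192 = 88.776 mL.
Additional alveolar pressure from trapping ≈ V_trapped / C = 88.776 / 57.857 = 1.534 cmH2O.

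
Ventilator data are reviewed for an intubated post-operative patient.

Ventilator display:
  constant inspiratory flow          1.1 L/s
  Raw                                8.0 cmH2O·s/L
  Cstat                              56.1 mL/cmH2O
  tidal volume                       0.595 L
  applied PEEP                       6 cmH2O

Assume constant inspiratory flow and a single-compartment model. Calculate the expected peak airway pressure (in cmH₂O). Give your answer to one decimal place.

Equation of motion (constant flow): PIP = Vt/C + R·V̇ + PEEP.
PIP = 595/56.1 + 8.0×1.1 + 6 = 10.606 + 8.8 + 6 = 25.406 cmH2O.

25.4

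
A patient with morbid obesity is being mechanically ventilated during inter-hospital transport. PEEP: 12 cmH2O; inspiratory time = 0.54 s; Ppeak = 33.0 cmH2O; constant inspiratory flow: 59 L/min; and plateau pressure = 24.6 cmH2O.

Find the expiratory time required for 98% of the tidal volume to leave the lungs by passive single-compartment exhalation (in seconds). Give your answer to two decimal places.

Flow: 59 L/min ÷ 60 = 0.9833 L/s.
Vt = flow × Ti = 0.9833 L/s × 0.54 s × 1000 mL/L = 530.98 mL.
R = (PIP − Pplat)/V̇ = (33.0 − 24.6) / 0.9833 = 8.4/0.9833 = 8.543 cmH2O·s/L.
C = Vt/(Pplat − PEEP) = 530.98 / (24.6 − 12) = 530.98/12.6 = 42.141 mL/cmH2O.
τ = R × C = 8.543 × 0.04214 L/cmH2O = 0.36 s.
t = −τ·ln(1 − 0.98) = −0.36·ln(0.02) = 1.408 s.

1.41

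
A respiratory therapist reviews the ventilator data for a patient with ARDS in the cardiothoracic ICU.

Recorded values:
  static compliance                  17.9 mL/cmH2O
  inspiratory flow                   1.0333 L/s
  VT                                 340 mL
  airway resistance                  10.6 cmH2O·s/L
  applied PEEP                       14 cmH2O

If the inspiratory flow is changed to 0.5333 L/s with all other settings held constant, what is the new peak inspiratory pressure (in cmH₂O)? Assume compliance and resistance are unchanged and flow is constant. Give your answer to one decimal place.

PIP = Vt/C + R·V̇ + PEEP (constant-flow equation of motion).
Only the resistive term changes: ΔPIP = R × ΔV̇ = 10.6 × (0.5333 − 1.0333) = 10.6 × -0.5 = -5.3 cmH2O.
Original PIP = 340/17.9 + 10.6×1.0333 + 14 = 43.947 cmH2O; new PIP = 43.947 + (-5.3) = 38.647 cmH2O.

38.6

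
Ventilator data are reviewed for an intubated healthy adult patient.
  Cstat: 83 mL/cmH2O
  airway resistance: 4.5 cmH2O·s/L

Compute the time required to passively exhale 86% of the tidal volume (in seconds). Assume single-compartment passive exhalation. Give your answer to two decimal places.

0.73

τ = R × C = 4.5 × 83 mL/cmH2O = 4.5 × 0.083 L/cmH2O = 0.3735 s.
Exhaled fraction f = 1 − e^(−t/τ) → t = −τ·ln(1 − f) = −0.3735·ln(0.14) = 0.7343 s.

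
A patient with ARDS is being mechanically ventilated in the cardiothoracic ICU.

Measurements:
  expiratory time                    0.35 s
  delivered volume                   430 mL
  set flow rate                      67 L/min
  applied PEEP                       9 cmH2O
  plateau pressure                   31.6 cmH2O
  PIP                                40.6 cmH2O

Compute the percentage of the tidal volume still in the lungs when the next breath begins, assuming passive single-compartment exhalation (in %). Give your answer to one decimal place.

Flow: 67 L/min ÷ 60 = 1.1167 L/s.
R = (PIP − Pplat)/V̇ = (40.6 − 31.6) / 1.1167 = 9.0/1.1167 = 8.059 cmH2O·s/L.
C = Vt/(Pplat − PEEP) = 430.0 / (31.6 − 9) = 430.0/22.6 = 19.027 mL/cmH2O.
τ = R × C = 8.059 × 0.01903 L/cmH2O = 0.1534 s.
Fraction remaining at end-expiration = e^(−Te/τ) = e^(−0.35/0.1534) = 0.1021 → 10.21%.

10.2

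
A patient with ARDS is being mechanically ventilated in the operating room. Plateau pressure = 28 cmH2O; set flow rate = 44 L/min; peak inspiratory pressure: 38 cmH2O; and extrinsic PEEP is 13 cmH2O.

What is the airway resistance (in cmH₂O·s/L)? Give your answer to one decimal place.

13.6

Flow: 44 L/min ÷ 60 = 0.7333 L/s.
Raw = (PIP − Pplat) / flow = (38 − 28) / 0.7333 = 10.0 / 0.7333 = 13.637 cmH2O·s/L.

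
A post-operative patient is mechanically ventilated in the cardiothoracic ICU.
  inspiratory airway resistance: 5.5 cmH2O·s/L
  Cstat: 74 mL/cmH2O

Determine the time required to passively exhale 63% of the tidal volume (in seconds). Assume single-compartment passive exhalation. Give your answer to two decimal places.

τ = R × C = 5.5 × 74 mL/cmH2O = 5.5 × 0.074 L/cmH2O = 0.407 s.
Exhaled fraction f = 1 − e^(−t/τ) → t = −τ·ln(1 − f) = −0.407·ln(0.37) = 0.4047 s.

0.40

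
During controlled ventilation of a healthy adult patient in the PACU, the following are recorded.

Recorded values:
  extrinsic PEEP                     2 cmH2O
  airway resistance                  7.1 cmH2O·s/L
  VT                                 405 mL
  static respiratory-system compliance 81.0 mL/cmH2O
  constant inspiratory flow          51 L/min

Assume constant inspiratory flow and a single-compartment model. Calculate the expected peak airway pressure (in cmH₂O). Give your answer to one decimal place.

13.0

Flow: 51 L/min ÷ 60 = 0.85 L/s.
Equation of motion (constant flow): PIP = Vt/C + R·V̇ + PEEP.
PIP = 405/81.0 + 7.1×0.85 + 2 = 5.0 + 6.035 + 2 = 13.035 cmH2O.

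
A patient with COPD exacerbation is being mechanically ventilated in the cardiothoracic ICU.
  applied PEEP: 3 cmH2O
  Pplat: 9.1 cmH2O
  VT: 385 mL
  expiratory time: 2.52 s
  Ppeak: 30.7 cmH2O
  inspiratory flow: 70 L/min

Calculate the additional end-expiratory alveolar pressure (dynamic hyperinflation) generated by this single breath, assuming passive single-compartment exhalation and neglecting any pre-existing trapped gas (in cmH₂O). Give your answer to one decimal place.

0.7

Flow: 70 L/min ÷ 60 = 1.1667 L/s.
R = (PIP − Pplat)/V̇ = (30.7 − 9.1) / 1.1667 = 21.6/1.1667 = 18.514 cmH2O·s/L.
C = Vt/(Pplat − PEEP) = 385.0 / (9.1 − 3) = 385.0/6.1 = 63.115 mL/cmH2O.
τ = R × C = 18.514 × 0.06312 L/cmH2O = 1.169 s.
Fraction remaining = e^(−Te/τ) = e^(−2.52/1.169) = 0.1158; trapped volume = 385.0 × 0.1158 = 44.583 mL.
Additional alveolar pressure from trapping ≈ V_trapped / C = 44.583 / 63.115 = 0.7064 cmH2O.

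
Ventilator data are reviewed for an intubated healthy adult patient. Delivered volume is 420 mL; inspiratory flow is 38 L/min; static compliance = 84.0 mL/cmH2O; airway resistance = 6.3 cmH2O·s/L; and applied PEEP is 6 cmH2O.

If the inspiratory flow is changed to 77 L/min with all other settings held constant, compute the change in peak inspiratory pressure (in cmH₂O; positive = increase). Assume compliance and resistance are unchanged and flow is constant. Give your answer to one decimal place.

Flow: 38 L/min ÷ 60 = 0.6333 L/s.
New flow: 77 L/min ÷ 60 = 1.2833 L/s.
PIP = Vt/C + R·V̇ + PEEP (constant-flow equation of motion).
Only the resistive term changes: ΔPIP = R × ΔV̇ = 6.3 × (1.2833 − 0.6333) = 6.3 × 0.65 = 4.095 cmH2O.

4.1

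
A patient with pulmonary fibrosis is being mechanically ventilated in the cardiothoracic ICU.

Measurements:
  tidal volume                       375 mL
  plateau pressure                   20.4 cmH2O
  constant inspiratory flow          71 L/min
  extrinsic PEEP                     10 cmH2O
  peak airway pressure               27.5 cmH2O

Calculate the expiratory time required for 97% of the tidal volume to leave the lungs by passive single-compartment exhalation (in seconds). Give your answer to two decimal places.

0.76

Flow: 71 L/min ÷ 60 = 1.1833 L/s.
R = (PIP − Pplat)/V̇ = (27.5 − 20.4) / 1.1833 = 7.1/1.1833 = 6.0 cmH2O·s/L.
C = Vt/(Pplat − PEEP) = 375.0 / (20.4 − 10) = 375.0/10.4 = 36.058 mL/cmH2O.
τ = R × C = 6.0 × 0.03606 L/cmH2O = 0.2164 s.
t = −τ·ln(1 − 0.97) = −0.2164·ln(0.03) = 0.7588 s.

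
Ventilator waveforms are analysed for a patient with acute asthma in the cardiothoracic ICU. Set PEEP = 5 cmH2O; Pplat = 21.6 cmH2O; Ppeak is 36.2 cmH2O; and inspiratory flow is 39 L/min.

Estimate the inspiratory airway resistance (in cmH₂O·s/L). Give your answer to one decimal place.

22.5

Flow: 39 L/min ÷ 60 = 0.65 L/s.
Raw = (PIP − Pplat) / flow = (36.2 − 21.6) / 0.65 = 14.6 / 0.65 = 22.462 cmH2O·s/L.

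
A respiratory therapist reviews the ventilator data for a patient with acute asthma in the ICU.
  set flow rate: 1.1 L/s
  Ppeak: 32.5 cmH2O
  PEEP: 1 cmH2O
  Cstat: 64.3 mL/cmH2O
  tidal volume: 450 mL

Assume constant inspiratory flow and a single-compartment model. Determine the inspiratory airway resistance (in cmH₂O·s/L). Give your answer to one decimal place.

22.3

Equation of motion (constant flow): PIP = Vt/C + R·V̇ + PEEP.
R·V̇ = PIP − Vt/C − PEEP = 32.5 − 450/64.3 − 1 = 32.5 − 6.998 − 1 = 24.502 cmH2O.
R = 24.502 / 1.1 = 22.275 cmH2O·s/L.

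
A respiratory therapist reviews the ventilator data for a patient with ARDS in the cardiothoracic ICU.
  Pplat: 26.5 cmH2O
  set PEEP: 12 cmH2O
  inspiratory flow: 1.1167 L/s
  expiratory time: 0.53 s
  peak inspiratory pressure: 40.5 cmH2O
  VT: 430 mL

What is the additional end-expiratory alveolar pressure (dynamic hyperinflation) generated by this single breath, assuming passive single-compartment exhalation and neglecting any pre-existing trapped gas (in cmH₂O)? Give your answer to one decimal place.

3.5

R = (PIP − Pplat)/V̇ = (40.5 − 26.5) / 1.1167 = 14.0/1.1167 = 12.537 cmH2O·s/L.
C = Vt/(Pplat − PEEP) = 430.0 / (26.5 − 12) = 430.0/14.5 = 29.655 mL/cmH2O.
τ = R × C = 12.537 × 0.02966 L/cmH2O = 0.3718 s.
Fraction remaining = e^(−Te/τ) = e^(−0.53/0.3718) = 0.2404; trapped volume = 430.0 × 0.2404 = 103.37 mL.
Additional alveolar pressure from trapping ≈ V_trapped / C = 103.37 / 29.655 = 3.486 cmH2O.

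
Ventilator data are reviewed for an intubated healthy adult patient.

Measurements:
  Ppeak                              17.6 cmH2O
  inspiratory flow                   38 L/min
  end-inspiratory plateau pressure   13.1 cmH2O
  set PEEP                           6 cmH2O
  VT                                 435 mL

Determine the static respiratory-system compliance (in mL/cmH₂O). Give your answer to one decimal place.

Cstat = Vt / (Pplat − PEEP) = 435 / (13.1 − 6) = 435 / 7.1 = 61.268 mL/cmH2O.

61.3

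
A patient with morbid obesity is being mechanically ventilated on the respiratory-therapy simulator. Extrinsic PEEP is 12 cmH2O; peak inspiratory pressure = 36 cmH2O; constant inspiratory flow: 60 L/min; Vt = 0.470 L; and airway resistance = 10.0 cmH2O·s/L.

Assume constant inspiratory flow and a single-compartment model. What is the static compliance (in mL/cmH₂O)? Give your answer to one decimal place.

Flow: 60 L/min ÷ 60 = 1 L/s.
Equation of motion (constant flow): PIP = Vt/C + R·V̇ + PEEP.
Vt/C = PIP − R·V̇ − PEEP = 36 − 10.0×1 − 12 = 36 − 10.0 − 12 = 14.0 cmH2O.
C = Vt / 14.0 = 470 / 14.0 = 33.571 mL/cmH2O.

33.6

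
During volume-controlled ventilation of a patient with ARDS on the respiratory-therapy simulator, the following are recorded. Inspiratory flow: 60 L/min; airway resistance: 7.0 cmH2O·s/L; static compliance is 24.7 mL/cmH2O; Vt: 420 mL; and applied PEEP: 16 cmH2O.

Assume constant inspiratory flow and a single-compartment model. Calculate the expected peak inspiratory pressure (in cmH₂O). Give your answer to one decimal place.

Flow: 60 L/min ÷ 60 = 1 L/s.
Equation of motion (constant flow): PIP = Vt/C + R·V̇ + PEEP.
PIP = 420/24.7 + 7.0×1 + 16 = 17.004 + 7.0 + 16 = 40.004 cmH2O.

40.0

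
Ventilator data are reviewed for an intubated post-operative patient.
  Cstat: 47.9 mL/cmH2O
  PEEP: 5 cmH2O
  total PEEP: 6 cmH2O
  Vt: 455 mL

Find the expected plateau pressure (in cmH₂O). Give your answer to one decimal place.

15.5

End-expiratory occlusion gives total PEEP = 6 cmH2O (intrinsic PEEP = 6 − 5 = 1). Use total PEEP for the elastic gradient.
Pplat = PEEPtotal + Vt / Cstat = 6 + 455 / 47.9 = 6 + 9.499 = 15.499 cmH2O.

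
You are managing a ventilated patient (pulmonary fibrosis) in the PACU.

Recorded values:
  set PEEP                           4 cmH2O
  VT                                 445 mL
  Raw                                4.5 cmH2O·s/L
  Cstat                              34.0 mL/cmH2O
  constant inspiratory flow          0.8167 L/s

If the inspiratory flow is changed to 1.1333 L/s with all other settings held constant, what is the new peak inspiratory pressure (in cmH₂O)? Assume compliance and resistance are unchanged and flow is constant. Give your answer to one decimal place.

PIP = Vt/C + R·V̇ + PEEP (constant-flow equation of motion).
Only the resistive term changes: ΔPIP = R × ΔV̇ = 4.5 × (1.1333 − 0.8167) = 4.5 × 0.3166 = 1.425 cmH2O.
Original PIP = 445/34.0 + 4.5×0.8167 + 4 = 20.763 cmH2O; new PIP = 20.763 + (1.425) = 22.188 cmH2O.

22.2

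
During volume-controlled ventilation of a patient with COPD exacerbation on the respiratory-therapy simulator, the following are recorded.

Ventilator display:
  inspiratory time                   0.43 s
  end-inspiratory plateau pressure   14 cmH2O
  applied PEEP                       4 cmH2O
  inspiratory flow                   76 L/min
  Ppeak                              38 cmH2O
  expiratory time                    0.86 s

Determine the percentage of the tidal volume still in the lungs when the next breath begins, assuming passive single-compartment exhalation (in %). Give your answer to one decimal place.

Flow: 76 L/min ÷ 60 = 1.2667 L/s.
Vt = flow × Ti = 1.2667 L/s × 0.43 s × 1000 mL/L = 544.68 mL.
R = (PIP − Pplat)/V̇ = (38 − 14) / 1.2667 = 24.0/1.2667 = 18.947 cmH2O·s/L.
C = Vt/(Pplat − PEEP) = 544.68 / (14 − 4) = 544.68/10.0 = 54.468 mL/cmH2O.
τ = R × C = 18.947 × 0.05447 L/cmH2O = 1.032 s.
Fraction remaining at end-expiration = e^(−Te/τ) = e^(−0.86/1.032) = 0.4346 → 43.46%.

43.5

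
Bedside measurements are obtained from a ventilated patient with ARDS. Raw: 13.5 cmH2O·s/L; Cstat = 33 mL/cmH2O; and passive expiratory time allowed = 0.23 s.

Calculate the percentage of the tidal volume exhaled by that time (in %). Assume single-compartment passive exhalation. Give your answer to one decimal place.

τ = R × C = 13.5 × 33 mL/cmH2O = 13.5 × 0.033 L/cmH2O = 0.4455 s.
Passive exhalation: V(t)/V₀ = e^(−t/τ) = e^(−0.23/0.4455) = 0.5967.
Fraction exhaled = 1 − 0.5967 = 0.4033 → 40.33%.

40.3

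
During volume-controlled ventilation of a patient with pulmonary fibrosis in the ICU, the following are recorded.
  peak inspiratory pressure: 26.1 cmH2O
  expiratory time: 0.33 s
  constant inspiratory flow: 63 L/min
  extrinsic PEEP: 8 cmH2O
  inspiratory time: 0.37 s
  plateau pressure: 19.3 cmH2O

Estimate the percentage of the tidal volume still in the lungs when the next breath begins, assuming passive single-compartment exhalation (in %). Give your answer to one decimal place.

Flow: 63 L/min ÷ 60 = 1.05 L/s.
Vt = flow × Ti = 1.05 L/s × 0.37 s × 1000 mL/L = 388.5 mL.
R = (PIP − Pplat)/V̇ = (26.1 − 19.3) / 1.05 = 6.8/1.05 = 6.476 cmH2O·s/L.
C = Vt/(Pplat − PEEP) = 388.5 / (19.3 − 8) = 388.5/11.3 = 34.381 mL/cmH2O.
τ = R × C = 6.476 × 0.03438 L/cmH2O = 0.2226 s.
Fraction remaining at end-expiration = e^(−Te/τ) = e^(−0.33/0.2226) = 0.2271 → 22.71%.

22.7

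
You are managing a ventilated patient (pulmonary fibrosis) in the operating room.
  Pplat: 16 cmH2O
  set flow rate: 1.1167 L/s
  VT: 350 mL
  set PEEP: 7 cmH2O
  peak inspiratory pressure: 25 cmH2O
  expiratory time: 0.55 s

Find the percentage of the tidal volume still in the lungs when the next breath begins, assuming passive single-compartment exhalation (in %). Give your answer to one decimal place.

R = (PIP − Pplat)/V̇ = (25 − 16) / 1.1167 = 9.0/1.1167 = 8.059 cmH2O·s/L.
C = Vt/(Pplat − PEEP) = 350.0 / (16 − 7) = 350.0/9.0 = 38.889 mL/cmH2O.
τ = R × C = 8.059 × 0.03889 L/cmH2O = 0.3134 s.
Fraction remaining at end-expiration = e^(−Te/τ) = e^(−0.55/0.3134) = 0.1729 → 17.29%.

17.3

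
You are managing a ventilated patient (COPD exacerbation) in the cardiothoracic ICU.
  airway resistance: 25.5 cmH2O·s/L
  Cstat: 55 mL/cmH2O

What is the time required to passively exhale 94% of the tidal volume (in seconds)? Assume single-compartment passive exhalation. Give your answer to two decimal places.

3.95

τ = R × C = 25.5 × 55 mL/cmH2O = 25.5 × 0.055 L/cmH2O = 1.403 s.
Exhaled fraction f = 1 − e^(−t/τ) → t = −τ·ln(1 − f) = −1.403·ln(0.06) = 3.947 s.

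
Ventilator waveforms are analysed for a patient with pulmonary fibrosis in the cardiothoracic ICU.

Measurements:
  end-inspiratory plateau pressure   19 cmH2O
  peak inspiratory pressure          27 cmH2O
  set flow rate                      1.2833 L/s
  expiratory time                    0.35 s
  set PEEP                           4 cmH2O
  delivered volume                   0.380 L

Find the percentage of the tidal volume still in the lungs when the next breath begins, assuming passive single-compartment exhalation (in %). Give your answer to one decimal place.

R = (PIP − Pplat)/V̇ = (27 − 19) / 1.2833 = 8.0/1.2833 = 6.234 cmH2O·s/L.
C = Vt/(Pplat − PEEP) = 380.0 / (19 − 4) = 380.0/15.0 = 25.333 mL/cmH2O.
τ = R × C = 6.234 × 0.02533 L/cmH2O = 0.1579 s.
Fraction remaining at end-expiration = e^(−Te/τ) = e^(−0.35/0.1579) = 0.109 → 10.9%.

10.9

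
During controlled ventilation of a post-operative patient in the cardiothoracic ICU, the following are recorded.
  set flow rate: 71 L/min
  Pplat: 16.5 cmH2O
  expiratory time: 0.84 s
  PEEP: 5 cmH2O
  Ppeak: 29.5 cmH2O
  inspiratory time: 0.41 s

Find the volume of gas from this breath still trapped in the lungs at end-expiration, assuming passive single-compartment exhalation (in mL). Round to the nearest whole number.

79

Flow: 71 L/min ÷ 60 = 1.1833 L/s.
Vt = flow × Ti = 1.1833 L/s × 0.41 s × 1000 mL/L = 485.15 mL.
R = (PIP − Pplat)/V̇ = (29.5 − 16.5) / 1.1833 = 13.0/1.1833 = 10.986 cmH2O·s/L.
C = Vt/(Pplat − PEEP) = 485.15 / (16.5 − 5) = 485.15/11.5 = 42.187 mL/cmH2O.
τ = R × C = 10.986 × 0.04219 L/cmH2O = 0.4635 s.
Fraction remaining = e^(−Te/τ) = e^(−0.84/0.4635) = 0.1633.
Trapped volume = 485.15 × 0.1633 = 79.225 mL.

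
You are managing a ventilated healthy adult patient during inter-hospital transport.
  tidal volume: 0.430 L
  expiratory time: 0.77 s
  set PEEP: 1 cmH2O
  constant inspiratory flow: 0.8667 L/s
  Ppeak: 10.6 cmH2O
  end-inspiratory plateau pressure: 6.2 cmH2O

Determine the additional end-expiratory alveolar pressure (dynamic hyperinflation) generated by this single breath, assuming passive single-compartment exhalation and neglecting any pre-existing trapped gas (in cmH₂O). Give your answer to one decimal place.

R = (PIP − Pplat)/V̇ = (10.6 − 6.2) / 0.8667 = 4.4/0.8667 = 5.077 cmH2O·s/L.
C = Vt/(Pplat − PEEP) = 430.0 / (6.2 − 1) = 430.0/5.2 = 82.692 mL/cmH2O.
τ = R × C = 5.077 × 0.08269 L/cmH2O = 0.4198 s.
Fraction remaining = e^(−Te/τ) = e^(−0.77/0.4198) = 0.1597; trapped volume = 430.0 × 0.1597 = 68.671 mL.
Additional alveolar pressure from trapping ≈ V_trapped / C = 68.671 / 82.692 = 0.8304 cmH2O.

0.8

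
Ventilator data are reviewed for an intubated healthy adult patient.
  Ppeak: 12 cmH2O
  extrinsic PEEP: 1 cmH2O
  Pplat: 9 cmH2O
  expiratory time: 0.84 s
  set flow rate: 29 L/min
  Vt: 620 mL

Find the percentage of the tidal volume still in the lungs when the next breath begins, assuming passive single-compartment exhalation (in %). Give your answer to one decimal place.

17.4

Flow: 29 L/min ÷ 60 = 0.4833 L/s.
R = (PIP − Pplat)/V̇ = (12 − 9) / 0.4833 = 3.0/0.4833 = 6.207 cmH2O·s/L.
C = Vt/(Pplat − PEEP) = 620.0 / (9 − 1) = 620.0/8.0 = 77.5 mL/cmH2O.
τ = R × C = 6.207 × 0.0775 L/cmH2O = 0.481 s.
Fraction remaining at end-expiration = e^(−Te/τ) = e^(−0.84/0.481) = 0.1744 → 17.44%.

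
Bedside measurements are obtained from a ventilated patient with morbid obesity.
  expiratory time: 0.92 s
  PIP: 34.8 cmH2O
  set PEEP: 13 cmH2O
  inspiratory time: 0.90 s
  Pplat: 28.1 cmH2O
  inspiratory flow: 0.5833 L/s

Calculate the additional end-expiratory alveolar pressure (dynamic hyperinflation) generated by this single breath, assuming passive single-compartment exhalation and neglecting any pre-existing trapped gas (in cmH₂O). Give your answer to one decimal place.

Vt = flow × Ti = 0.5833 L/s × 0.90 s × 1000 mL/L = 524.97 mL.
R = (PIP − Pplat)/V̇ = (34.8 − 28.1) / 0.5833 = 6.7/0.5833 = 11.486 cmH2O·s/L.
C = Vt/(Pplat − PEEP) = 524.97 / (28.1 − 13) = 524.97/15.1 = 34.766 mL/cmH2O.
τ = R × C = 11.486 × 0.03477 L/cmH2O = 0.3994 s.
Fraction remaining = e^(−Te/τ) = e^(−0.92/0.3994) = 0.09991; trapped volume = 524.97 × 0.09991 = 52.45 mL.
Additional alveolar pressure from trapping ≈ V_trapped / C = 52.45 / 34.766 = 1.509 cmH2O.

1.5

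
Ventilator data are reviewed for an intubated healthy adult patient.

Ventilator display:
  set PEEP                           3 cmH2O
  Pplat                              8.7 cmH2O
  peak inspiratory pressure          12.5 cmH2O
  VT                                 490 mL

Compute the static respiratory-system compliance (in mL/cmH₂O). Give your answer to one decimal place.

86.0

Cstat = Vt / (Pplat − PEEP) = 490 / (8.7 − 3) = 490 / 5.7 = 85.965 mL/cmH2O.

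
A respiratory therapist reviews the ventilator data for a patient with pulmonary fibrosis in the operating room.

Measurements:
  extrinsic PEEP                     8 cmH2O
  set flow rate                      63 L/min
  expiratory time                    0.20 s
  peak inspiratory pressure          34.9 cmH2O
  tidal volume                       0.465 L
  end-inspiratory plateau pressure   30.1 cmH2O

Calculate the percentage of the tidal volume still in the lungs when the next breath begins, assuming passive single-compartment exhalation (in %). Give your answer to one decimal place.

12.5

Flow: 63 L/min ÷ 60 = 1.05 L/s.
R = (PIP − Pplat)/V̇ = (34.9 − 30.1) / 1.05 = 4.8/1.05 = 4.571 cmH2O·s/L.
C = Vt/(Pplat − PEEP) = 465.0 / (30.1 − 8) = 465.0/22.1 = 21.041 mL/cmH2O.
τ = R × C = 4.571 × 0.02104 L/cmH2O = 0.09617 s.
Fraction remaining at end-expiration = e^(−Te/τ) = e^(−0.20/0.09617) = 0.125 → 12.5%.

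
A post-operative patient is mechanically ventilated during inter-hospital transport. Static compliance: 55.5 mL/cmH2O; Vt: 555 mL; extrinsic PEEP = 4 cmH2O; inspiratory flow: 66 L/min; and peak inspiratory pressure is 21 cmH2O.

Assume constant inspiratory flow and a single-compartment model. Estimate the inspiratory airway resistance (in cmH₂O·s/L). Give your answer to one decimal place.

Flow: 66 L/min ÷ 60 = 1.1 L/s.
Equation of motion (constant flow): PIP = Vt/C + R·V̇ + PEEP.
R·V̇ = PIP − Vt/C − PEEP = 21 − 555/55.5 − 4 = 21 − 10.0 − 4 = 7.0 cmH2O.
R = 7.0 / 1.1 = 6.364 cmH2O·s/L.

6.4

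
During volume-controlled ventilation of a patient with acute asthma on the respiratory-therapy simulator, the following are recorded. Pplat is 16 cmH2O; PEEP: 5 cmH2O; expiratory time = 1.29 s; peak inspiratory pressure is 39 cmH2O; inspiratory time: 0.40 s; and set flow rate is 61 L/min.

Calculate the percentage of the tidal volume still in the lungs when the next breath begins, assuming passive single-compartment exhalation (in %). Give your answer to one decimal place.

21.4

Flow: 61 L/min ÷ 60 = 1.0167 L/s.
Vt = flow × Ti = 1.0167 L/s × 0.40 s × 1000 mL/L = 406.68 mL.
R = (PIP − Pplat)/V̇ = (39 − 16) / 1.0167 = 23.0/1.0167 = 22.622 cmH2O·s/L.
C = Vt/(Pplat − PEEP) = 406.68 / (16 − 5) = 406.68/11.0 = 36.971 mL/cmH2O.
τ = R × C = 22.622 × 0.03697 L/cmH2O = 0.8363 s.
Fraction remaining at end-expiration = e^(−Te/τ) = e^(−1.29/0.8363) = 0.2138 → 21.38%.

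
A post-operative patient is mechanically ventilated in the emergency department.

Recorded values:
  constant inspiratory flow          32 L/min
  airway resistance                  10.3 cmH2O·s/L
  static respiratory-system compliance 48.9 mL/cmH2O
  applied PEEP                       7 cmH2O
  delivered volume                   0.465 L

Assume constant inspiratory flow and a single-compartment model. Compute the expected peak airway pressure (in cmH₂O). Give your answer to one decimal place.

Flow: 32 L/min ÷ 60 = 0.5333 L/s.
Equation of motion (constant flow): PIP = Vt/C + R·V̇ + PEEP.
PIP = 465/48.9 + 10.3×0.5333 + 7 = 9.509 + 5.493 + 7 = 22.002 cmH2O.

22.0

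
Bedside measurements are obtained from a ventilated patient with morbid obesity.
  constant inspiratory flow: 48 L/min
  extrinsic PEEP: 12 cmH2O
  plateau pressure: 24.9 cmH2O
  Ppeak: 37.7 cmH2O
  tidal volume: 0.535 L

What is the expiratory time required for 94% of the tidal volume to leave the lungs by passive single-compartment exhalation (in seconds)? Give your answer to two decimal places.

Flow: 48 L/min ÷ 60 = 0.8 L/s.
R = (PIP − Pplat)/V̇ = (37.7 − 24.9) / 0.8 = 12.8/0.8 = 16.0 cmH2O·s/L.
C = Vt/(Pplat − PEEP) = 535.0 / (24.9 − 12) = 535.0/12.9 = 41.473 mL/cmH2O.
τ = R × C = 16.0 × 0.04147 L/cmH2O = 0.6635 s.
t = −τ·ln(1 − 0.94) = −0.6635·ln(0.06) = 1.867 s.

1.87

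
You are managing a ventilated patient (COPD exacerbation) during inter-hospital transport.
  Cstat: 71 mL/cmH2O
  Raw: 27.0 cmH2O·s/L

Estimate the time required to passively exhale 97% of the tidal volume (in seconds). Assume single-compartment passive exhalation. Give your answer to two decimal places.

6.72

τ = R × C = 27.0 × 71 mL/cmH2O = 27.0 × 0.071 L/cmH2O = 1.917 s.
Exhaled fraction f = 1 − e^(−t/τ) → t = −τ·ln(1 − f) = −1.917·ln(0.03) = 6.722 s.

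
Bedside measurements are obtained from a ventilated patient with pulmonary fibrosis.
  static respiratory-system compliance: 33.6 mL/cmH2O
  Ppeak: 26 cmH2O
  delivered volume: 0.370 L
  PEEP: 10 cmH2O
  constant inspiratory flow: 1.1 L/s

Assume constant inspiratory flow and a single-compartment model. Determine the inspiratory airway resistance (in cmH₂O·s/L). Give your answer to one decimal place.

Equation of motion (constant flow): PIP = Vt/C + R·V̇ + PEEP.
R·V̇ = PIP − Vt/C − PEEP = 26 − 370/33.6 − 10 = 26 − 11.012 − 10 = 4.988 cmH2O.
R = 4.988 / 1.1 = 4.535 cmH2O·s/L.

4.5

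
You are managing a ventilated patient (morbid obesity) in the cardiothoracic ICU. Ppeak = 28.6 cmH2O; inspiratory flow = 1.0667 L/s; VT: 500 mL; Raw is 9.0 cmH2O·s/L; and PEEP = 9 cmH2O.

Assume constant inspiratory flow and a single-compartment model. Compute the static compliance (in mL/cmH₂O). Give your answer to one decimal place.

50.0

Equation of motion (constant flow): PIP = Vt/C + R·V̇ + PEEP.
Vt/C = PIP − R·V̇ − PEEP = 28.6 − 9.0×1.0667 − 9 = 28.6 − 9.6 − 9 = 10.0 cmH2O.
C = Vt / 10.0 = 500 / 10.0 = 50.0 mL/cmH2O.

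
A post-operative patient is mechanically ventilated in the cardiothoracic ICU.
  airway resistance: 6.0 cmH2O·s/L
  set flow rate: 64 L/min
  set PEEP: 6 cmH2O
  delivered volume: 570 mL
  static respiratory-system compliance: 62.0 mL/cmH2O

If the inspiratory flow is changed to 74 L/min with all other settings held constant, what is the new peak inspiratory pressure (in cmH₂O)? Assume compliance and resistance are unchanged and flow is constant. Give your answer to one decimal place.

22.6

Flow: 64 L/min ÷ 60 = 1.0667 L/s.
New flow: 74 L/min ÷ 60 = 1.2333 L/s.
PIP = Vt/C + R·V̇ + PEEP (constant-flow equation of motion).
Only the resistive term changes: ΔPIP = R × ΔV̇ = 6.0 × (1.2333 − 1.0667) = 6.0 × 0.1666 = 0.9996 cmH2O.
Original PIP = 570/62.0 + 6.0×1.0667 + 6 = 21.594 cmH2O; new PIP = 21.594 + (0.9996) = 22.594 cmH2O.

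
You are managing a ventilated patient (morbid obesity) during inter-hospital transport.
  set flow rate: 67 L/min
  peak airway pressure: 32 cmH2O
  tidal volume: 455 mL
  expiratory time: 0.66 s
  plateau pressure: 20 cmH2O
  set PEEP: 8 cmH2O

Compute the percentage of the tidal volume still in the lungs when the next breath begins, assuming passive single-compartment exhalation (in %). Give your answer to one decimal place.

Flow: 67 L/min ÷ 60 = 1.1167 L/s.
R = (PIP − Pplat)/V̇ = (32 − 20) / 1.1167 = 12.0/1.1167 = 10.746 cmH2O·s/L.
C = Vt/(Pplat − PEEP) = 455.0 / (20 − 8) = 455.0/12.0 = 37.917 mL/cmH2O.
τ = R × C = 10.746 × 0.03792 L/cmH2O = 0.4075 s.
Fraction remaining at end-expiration = e^(−Te/τ) = e^(−0.66/0.4075) = 0.198 → 19.8%.

19.8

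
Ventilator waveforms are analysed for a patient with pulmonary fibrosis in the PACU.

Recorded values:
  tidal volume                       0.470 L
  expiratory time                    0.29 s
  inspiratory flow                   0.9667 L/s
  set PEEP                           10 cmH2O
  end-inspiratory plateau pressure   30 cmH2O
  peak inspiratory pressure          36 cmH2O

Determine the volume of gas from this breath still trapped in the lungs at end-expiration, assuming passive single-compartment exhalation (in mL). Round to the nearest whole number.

64

R = (PIP − Pplat)/V̇ = (36 − 30) / 0.9667 = 6.0/0.9667 = 6.207 cmH2O·s/L.
C = Vt/(Pplat − PEEP) = 470.0 / (30 − 10) = 470.0/20.0 = 23.5 mL/cmH2O.
τ = R × C = 6.207 × 0.0235 L/cmH2O = 0.1459 s.
Fraction remaining = e^(−Te/τ) = e^(−0.29/0.1459) = 0.137.
Trapped volume = 470.0 × 0.137 = 64.39 mL.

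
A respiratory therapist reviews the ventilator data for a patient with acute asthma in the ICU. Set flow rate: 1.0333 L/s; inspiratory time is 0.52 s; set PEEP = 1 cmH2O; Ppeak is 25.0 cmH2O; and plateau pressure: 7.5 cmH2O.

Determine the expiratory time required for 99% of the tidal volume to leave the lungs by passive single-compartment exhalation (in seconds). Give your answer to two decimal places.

6.45

Vt = flow × Ti = 1.0333 L/s × 0.52 s × 1000 mL/L = 537.32 mL.
R = (PIP − Pplat)/V̇ = (25.0 − 7.5) / 1.0333 = 17.5/1.0333 = 16.936 cmH2O·s/L.
C = Vt/(Pplat − PEEP) = 537.32 / (7.5 − 1) = 537.32/6.5 = 82.665 mL/cmH2O.
τ = R × C = 16.936 × 0.08267 L/cmH2O = 1.4 s.
t = −τ·ln(1 − 0.99) = −1.4·ln(0.01) = 6.447 s.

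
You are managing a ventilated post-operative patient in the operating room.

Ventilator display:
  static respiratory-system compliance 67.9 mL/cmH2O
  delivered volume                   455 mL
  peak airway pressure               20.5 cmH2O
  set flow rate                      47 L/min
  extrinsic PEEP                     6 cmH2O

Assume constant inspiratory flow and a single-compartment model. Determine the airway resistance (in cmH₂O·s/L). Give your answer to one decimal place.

10.0

Flow: 47 L/min ÷ 60 = 0.7833 L/s.
Equation of motion (constant flow): PIP = Vt/C + R·V̇ + PEEP.
R·V̇ = PIP − Vt/C − PEEP = 20.5 − 455/67.9 − 6 = 20.5 − 6.701 − 6 = 7.799 cmH2O.
R = 7.799 / 0.7833 = 9.957 cmH2O·s/L.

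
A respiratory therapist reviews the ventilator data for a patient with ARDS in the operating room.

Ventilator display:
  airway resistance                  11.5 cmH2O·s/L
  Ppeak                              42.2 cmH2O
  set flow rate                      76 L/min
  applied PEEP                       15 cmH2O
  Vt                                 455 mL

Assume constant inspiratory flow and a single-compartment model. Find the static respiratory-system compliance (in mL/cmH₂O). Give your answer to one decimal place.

Flow: 76 L/min ÷ 60 = 1.2667 L/s.
Equation of motion (constant flow): PIP = Vt/C + R·V̇ + PEEP.
Vt/C = PIP − R·V̇ − PEEP = 42.2 − 11.5×1.2667 − 15 = 42.2 − 14.567 − 15 = 12.633 cmH2O.
C = Vt / 12.633 = 455 / 12.633 = 36.017 mL/cmH2O.

36.0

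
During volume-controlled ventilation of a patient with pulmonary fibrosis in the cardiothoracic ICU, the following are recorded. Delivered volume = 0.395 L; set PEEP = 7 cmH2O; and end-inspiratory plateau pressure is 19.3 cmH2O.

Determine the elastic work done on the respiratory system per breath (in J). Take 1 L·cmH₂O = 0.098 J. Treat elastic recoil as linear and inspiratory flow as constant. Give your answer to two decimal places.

0.24

Elastic work ≈ ½ × (Pplat − PEEP) × Vt = 0.5 × (19.3 − 7) × 0.395 L = 0.5 × 12.3 × 0.395 = 2.429 L·cmH2O.
× 0.098 J/(L·cmH2O) → 0.238 J.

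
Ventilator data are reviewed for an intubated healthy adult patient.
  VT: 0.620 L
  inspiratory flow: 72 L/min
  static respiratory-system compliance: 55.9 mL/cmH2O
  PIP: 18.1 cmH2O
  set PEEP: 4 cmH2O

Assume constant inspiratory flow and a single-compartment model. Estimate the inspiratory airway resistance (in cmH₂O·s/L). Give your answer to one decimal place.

2.5

Flow: 72 L/min ÷ 60 = 1.2 L/s.
Equation of motion (constant flow): PIP = Vt/C + R·V̇ + PEEP.
R·V̇ = PIP − Vt/C − PEEP = 18.1 − 620/55.9 − 4 = 18.1 − 11.091 − 4 = 3.009 cmH2O.
R = 3.009 / 1.2 = 2.508 cmH2O·s/L.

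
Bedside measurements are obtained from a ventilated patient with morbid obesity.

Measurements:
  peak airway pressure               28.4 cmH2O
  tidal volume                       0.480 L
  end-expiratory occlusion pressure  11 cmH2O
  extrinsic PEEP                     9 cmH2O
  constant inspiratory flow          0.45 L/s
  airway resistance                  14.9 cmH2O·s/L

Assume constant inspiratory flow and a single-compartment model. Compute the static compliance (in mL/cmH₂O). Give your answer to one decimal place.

Total PEEP = 11 cmH2O (set 9 + intrinsic 2); this is the baseline alveolar pressure.
Equation of motion (constant flow): PIP = Vt/C + R·V̇ + PEEP.
Vt/C = PIP − R·V̇ − PEEP = 28.4 − 14.9×0.45 − 11 = 28.4 − 6.705 − 11 = 10.695 cmH2O.
C = Vt / 10.695 = 480 / 10.695 = 44.881 mL/cmH2O.

44.9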